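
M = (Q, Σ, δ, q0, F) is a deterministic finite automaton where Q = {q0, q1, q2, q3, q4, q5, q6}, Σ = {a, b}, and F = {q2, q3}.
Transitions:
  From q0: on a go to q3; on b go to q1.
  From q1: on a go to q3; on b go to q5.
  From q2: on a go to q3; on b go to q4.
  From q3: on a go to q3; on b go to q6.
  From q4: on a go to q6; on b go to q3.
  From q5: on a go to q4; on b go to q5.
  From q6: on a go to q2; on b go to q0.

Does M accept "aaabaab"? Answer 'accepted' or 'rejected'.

q0 --a--> q3
q3 --a--> q3
q3 --a--> q3
q3 --b--> q6
q6 --a--> q2
q2 --a--> q3
q3 --b--> q6
End in state q6, which is not an accepting state.

rejected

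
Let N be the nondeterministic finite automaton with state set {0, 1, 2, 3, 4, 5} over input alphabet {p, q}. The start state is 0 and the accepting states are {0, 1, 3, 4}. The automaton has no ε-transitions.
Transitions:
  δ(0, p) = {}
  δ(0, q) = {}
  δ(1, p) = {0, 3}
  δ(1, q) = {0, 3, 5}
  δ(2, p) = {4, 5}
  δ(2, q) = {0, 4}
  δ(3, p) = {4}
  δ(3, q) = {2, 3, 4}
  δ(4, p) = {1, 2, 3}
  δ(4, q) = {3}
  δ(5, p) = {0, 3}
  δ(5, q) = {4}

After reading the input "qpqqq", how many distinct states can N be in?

Start: {0}
read q: {}
The reachable set is empty and stays empty for the remaining 4 symbols.
Final reachable set {} has 0 states.

0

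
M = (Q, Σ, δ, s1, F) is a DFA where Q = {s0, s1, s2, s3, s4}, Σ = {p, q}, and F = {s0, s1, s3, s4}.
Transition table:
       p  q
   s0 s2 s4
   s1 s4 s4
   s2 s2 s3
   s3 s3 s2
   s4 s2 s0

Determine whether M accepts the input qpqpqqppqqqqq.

s1 --q--> s4
s4 --p--> s2
s2 --q--> s3
s3 --p--> s3
s3 --q--> s2
s2 --q--> s3
s3 --p--> s3
s3 --p--> s3
s3 --q--> s2
s2 --q--> s3
s3 --q--> s2
s2 --q--> s3
s3 --q--> s2
End in state s2, which is not an accepting state.

rejected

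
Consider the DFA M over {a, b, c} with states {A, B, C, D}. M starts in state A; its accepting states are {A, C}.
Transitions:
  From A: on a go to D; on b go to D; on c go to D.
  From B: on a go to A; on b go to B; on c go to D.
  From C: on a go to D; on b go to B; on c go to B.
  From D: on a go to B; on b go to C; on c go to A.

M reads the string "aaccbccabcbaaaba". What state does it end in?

B

A --a--> D
D --a--> B
B --c--> D
D --c--> A
A --b--> D
D --c--> A
A --c--> D
D --a--> B
B --b--> B
B --c--> D
D --b--> C
C --a--> D
D --a--> B
B --a--> A
A --b--> D
D --a--> B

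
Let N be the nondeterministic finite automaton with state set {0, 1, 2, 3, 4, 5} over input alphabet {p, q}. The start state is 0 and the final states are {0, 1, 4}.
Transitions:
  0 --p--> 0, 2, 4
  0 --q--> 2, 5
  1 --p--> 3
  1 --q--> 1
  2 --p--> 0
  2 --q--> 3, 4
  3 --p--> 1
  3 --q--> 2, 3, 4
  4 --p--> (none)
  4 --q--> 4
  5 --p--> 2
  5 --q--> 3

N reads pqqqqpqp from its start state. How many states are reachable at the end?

Start: {0}
read p: {0, 2, 4}
read q: {2, 3, 4, 5}
read q: {2, 3, 4}
read q: {2, 3, 4}
read q: {2, 3, 4}
read p: {0, 1}
read q: {1, 2, 5}
read p: {0, 2, 3}
Final reachable set {0, 2, 3} has 3 states.

3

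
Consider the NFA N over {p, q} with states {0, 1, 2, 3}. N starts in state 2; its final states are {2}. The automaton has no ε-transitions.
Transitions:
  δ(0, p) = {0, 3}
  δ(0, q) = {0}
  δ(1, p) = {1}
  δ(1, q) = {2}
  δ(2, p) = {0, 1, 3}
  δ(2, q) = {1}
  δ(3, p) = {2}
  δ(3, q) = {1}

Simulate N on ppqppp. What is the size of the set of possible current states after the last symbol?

Start: {2}
read p: {0, 1, 3}
read p: {0, 1, 2, 3}
read q: {0, 1, 2}
read p: {0, 1, 3}
read p: {0, 1, 2, 3}
read p: {0, 1, 2, 3}
Final reachable set {0, 1, 2, 3} has 4 states.

4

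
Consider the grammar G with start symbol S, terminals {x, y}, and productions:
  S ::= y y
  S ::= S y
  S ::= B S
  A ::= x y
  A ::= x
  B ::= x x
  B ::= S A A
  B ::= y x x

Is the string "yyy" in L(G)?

S ⇒ Sy ⇒ yyy

yes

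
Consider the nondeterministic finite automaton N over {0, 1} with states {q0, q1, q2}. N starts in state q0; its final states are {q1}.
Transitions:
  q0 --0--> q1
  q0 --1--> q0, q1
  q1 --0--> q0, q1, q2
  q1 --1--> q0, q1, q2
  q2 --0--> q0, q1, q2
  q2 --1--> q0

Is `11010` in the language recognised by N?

accepted

Start: {q0}
read 1: {q0, q1}
read 1: {q0, q1, q2}
read 0: {q0, q1, q2}
read 1: {q0, q1, q2}
read 0: {q0, q1, q2}
Reachable ∩ accepting = {q1} — nonempty.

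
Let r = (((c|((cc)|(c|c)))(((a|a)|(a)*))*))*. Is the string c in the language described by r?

yes

Split into 1 piece c; each matches ((c|((cc)|(c|c)))(((a|a)|(a)*))*).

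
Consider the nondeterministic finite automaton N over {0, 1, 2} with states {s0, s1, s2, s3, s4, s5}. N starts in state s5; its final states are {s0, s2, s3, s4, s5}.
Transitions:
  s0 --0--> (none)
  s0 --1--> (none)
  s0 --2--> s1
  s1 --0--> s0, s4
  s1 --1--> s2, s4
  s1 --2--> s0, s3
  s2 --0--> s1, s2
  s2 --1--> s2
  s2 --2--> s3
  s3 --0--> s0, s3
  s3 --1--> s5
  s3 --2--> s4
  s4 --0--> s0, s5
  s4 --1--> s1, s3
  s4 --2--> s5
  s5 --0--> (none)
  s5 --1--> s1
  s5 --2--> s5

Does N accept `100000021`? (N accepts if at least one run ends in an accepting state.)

Start: {s5}
read 1: {s1}
read 0: {s0, s4}
read 0: {s0, s5}
read 0: {}
The reachable set is empty and stays empty for the remaining 5 symbols.
Reachable ∩ accepting = {} — empty.

rejected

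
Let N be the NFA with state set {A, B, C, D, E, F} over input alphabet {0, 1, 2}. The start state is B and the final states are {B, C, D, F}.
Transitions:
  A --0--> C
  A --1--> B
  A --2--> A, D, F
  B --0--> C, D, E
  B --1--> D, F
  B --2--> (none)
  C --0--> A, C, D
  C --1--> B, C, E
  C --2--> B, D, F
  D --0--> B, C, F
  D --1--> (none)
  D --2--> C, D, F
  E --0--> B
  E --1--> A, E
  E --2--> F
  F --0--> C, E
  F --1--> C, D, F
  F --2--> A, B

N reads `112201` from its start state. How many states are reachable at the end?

Start: {B}
read 1: {D, F}
read 1: {C, D, F}
read 2: {A, B, C, D, F}
read 2: {A, B, C, D, F}
read 0: {A, B, C, D, E, F}
read 1: {A, B, C, D, E, F}
Final reachable set {A, B, C, D, E, F} has 6 states.

6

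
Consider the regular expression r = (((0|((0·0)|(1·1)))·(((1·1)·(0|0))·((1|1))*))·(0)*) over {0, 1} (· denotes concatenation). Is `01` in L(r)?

No split of 01 into u·v has ((0|((0·0)|(1·1)))·(((1·1)·(0|0))·((1|1))*)) matching u and (0)* matching v.

no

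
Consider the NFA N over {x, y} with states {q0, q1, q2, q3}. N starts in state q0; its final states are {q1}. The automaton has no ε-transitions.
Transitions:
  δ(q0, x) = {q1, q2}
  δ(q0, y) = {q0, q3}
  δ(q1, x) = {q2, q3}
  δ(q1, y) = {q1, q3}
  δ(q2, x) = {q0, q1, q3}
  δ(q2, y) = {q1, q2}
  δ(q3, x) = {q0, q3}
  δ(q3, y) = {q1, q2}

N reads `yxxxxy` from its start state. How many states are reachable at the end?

4

Start: {q0}
read y: {q0, q3}
read x: {q0, q1, q2, q3}
read x: {q0, q1, q2, q3}
read x: {q0, q1, q2, q3}
read x: {q0, q1, q2, q3}
read y: {q0, q1, q2, q3}
Final reachable set {q0, q1, q2, q3} has 4 states.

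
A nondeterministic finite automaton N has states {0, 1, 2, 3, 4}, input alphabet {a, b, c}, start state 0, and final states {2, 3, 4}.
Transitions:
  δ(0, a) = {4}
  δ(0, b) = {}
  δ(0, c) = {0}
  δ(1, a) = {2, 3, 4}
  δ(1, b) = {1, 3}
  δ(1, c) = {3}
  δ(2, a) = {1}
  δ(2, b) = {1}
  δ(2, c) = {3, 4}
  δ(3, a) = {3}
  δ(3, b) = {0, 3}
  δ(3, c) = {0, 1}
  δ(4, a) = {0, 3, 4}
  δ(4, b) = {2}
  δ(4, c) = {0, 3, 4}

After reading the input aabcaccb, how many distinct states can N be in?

Start: {0}
read a: {4}
read a: {0, 3, 4}
read b: {0, 2, 3}
read c: {0, 1, 3, 4}
read a: {0, 2, 3, 4}
read c: {0, 1, 3, 4}
read c: {0, 1, 3, 4}
read b: {0, 1, 2, 3}
Final reachable set {0, 1, 2, 3} has 4 states.

4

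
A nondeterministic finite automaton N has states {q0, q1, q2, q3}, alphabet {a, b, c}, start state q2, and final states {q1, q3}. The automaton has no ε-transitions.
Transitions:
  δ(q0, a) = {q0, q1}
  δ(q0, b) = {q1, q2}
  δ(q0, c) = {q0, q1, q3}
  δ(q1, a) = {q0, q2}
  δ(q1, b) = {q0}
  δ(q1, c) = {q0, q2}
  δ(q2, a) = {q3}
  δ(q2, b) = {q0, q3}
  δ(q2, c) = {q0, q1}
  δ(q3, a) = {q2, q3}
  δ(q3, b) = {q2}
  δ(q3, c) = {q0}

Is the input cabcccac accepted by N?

Start: {q2}
read c: {q0, q1}
read a: {q0, q1, q2}
read b: {q0, q1, q2, q3}
read c: {q0, q1, q2, q3}
read c: {q0, q1, q2, q3}
read c: {q0, q1, q2, q3}
read a: {q0, q1, q2, q3}
read c: {q0, q1, q2, q3}
Reachable ∩ accepting = {q1, q3} — nonempty.

accepted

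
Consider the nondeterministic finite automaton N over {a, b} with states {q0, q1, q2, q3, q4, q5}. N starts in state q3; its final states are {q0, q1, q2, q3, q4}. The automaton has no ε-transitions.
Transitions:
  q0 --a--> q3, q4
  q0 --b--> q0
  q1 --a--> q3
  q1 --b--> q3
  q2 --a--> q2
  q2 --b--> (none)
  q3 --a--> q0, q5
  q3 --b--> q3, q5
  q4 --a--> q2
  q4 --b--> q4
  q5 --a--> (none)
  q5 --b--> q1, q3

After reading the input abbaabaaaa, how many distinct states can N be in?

Start: {q3}
read a: {q0, q5}
read b: {q0, q1, q3}
read b: {q0, q3, q5}
read a: {q0, q3, q4, q5}
read a: {q0, q2, q3, q4, q5}
read b: {q0, q1, q3, q4, q5}
read a: {q0, q2, q3, q4, q5}
read a: {q0, q2, q3, q4, q5}
read a: {q0, q2, q3, q4, q5}
read a: {q0, q2, q3, q4, q5}
Final reachable set {q0, q2, q3, q4, q5} has 5 states.

5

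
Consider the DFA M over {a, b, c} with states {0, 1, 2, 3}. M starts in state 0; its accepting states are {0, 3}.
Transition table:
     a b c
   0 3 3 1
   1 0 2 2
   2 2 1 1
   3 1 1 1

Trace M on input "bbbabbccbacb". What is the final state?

0 --b--> 3
3 --b--> 1
1 --b--> 2
2 --a--> 2
2 --b--> 1
1 --b--> 2
2 --c--> 1
1 --c--> 2
2 --b--> 1
1 --a--> 0
0 --c--> 1
1 --b--> 2

2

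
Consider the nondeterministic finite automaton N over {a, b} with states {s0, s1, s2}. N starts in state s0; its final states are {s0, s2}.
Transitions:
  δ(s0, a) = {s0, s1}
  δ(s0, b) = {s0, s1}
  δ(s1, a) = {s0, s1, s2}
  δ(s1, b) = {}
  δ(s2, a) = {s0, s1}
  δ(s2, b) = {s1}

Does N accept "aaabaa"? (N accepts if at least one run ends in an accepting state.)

accepted

Start: {s0}
read a: {s0, s1}
read a: {s0, s1, s2}
read a: {s0, s1, s2}
read b: {s0, s1}
read a: {s0, s1, s2}
read a: {s0, s1, s2}
Reachable ∩ accepting = {s0, s2} — nonempty.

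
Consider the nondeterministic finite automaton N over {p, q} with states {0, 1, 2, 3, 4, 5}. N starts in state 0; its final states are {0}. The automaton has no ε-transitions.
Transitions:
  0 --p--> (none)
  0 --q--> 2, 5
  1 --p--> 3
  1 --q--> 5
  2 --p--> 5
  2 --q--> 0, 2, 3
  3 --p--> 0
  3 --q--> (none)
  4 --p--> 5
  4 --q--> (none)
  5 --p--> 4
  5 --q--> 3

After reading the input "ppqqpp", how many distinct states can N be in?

0

Start: {0}
read p: {}
The reachable set is empty and stays empty for the remaining 5 symbols.
Final reachable set {} has 0 states.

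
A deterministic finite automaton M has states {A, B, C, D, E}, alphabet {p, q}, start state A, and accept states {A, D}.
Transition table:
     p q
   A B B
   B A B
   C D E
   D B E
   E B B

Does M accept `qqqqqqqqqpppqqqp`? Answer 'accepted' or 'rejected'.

accepted

A --q--> B
B --q--> B
B --q--> B
B --q--> B
B --q--> B
B --q--> B
B --q--> B
B --q--> B
B --q--> B
B --p--> A
A --p--> B
B --p--> A
A --q--> B
B --q--> B
B --q--> B
B --p--> A
End in state A, which is an accepting state.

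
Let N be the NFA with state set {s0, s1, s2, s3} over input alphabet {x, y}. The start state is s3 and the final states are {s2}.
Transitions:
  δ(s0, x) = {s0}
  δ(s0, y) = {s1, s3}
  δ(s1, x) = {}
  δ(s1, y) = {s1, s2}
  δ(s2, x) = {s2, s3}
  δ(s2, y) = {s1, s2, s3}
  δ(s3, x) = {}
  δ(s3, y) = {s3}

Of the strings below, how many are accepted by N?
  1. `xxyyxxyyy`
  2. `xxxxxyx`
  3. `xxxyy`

0

`xxyyxxyyy`: rejected
`xxxxxyx`: rejected
`xxxyy`: rejected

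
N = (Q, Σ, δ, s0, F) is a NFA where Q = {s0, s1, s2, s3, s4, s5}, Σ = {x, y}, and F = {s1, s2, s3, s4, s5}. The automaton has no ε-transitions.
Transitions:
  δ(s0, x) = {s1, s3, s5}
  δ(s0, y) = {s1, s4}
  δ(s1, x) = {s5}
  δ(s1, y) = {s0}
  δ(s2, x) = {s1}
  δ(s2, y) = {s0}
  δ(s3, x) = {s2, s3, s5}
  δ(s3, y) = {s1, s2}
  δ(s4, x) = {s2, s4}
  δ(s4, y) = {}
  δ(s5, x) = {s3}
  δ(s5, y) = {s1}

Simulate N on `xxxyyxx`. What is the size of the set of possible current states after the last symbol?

Start: {s0}
read x: {s1, s3, s5}
read x: {s2, s3, s5}
read x: {s1, s2, s3, s5}
read y: {s0, s1, s2}
read y: {s0, s1, s4}
read x: {s1, s2, s3, s4, s5}
read x: {s1, s2, s3, s4, s5}
Final reachable set {s1, s2, s3, s4, s5} has 5 states.

5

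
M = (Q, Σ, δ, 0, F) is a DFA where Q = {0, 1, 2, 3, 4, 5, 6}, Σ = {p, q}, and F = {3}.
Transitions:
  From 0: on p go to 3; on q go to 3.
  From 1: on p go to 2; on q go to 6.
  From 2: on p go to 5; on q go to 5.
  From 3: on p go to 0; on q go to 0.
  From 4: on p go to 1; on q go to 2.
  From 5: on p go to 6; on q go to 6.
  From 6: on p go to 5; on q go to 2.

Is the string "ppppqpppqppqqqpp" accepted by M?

0 --p--> 3
3 --p--> 0
0 --p--> 3
3 --p--> 0
0 --q--> 3
3 --p--> 0
0 --p--> 3
3 --p--> 0
0 --q--> 3
3 --p--> 0
0 --p--> 3
3 --q--> 0
0 --q--> 3
3 --q--> 0
0 --p--> 3
3 --p--> 0
End in state 0, which is not an accepting state.

rejected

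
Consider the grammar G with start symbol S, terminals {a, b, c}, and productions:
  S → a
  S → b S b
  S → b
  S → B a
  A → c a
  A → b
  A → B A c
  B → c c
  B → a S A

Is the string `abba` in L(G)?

S ⇒ Ba ⇒ aSAa ⇒ abAa ⇒ abba

yes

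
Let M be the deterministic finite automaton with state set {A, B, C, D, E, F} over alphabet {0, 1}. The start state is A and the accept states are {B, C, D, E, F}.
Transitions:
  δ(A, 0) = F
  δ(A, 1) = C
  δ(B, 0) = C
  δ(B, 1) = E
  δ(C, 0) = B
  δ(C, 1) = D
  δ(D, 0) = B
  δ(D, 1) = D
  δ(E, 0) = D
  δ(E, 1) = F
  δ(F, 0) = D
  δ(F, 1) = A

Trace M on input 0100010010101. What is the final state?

E

A --0--> F
F --1--> A
A --0--> F
F --0--> D
D --0--> B
B --1--> E
E --0--> D
D --0--> B
B --1--> E
E --0--> D
D --1--> D
D --0--> B
B --1--> E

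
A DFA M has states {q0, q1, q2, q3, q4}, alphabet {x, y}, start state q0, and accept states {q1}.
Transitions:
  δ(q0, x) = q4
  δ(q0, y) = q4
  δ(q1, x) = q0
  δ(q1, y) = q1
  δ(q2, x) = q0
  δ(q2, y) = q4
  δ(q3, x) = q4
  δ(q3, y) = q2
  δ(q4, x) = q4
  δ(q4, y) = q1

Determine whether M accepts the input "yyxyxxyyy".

q0 --y--> q4
q4 --y--> q1
q1 --x--> q0
q0 --y--> q4
q4 --x--> q4
q4 --x--> q4
q4 --y--> q1
q1 --y--> q1
q1 --y--> q1
End in state q1, which is an accepting state.

accepted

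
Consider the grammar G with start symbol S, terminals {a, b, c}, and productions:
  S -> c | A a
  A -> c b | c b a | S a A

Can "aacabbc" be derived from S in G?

no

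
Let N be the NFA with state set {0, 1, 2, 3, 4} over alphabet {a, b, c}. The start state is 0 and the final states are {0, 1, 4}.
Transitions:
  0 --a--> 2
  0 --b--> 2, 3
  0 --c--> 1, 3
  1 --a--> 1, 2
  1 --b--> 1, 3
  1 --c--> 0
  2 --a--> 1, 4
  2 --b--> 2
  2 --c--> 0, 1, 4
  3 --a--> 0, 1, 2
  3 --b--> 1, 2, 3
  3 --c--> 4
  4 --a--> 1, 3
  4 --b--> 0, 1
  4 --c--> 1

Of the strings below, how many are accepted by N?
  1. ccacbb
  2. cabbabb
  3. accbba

3

ccacbb: accepted
cabbabb: accepted
accbba: accepted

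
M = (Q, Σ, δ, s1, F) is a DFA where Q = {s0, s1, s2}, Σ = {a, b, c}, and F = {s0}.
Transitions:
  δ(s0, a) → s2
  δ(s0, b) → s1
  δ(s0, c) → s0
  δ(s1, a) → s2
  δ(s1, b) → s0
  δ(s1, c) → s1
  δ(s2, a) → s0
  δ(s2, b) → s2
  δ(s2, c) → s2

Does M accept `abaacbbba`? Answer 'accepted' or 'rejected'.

s1 --a--> s2
s2 --b--> s2
s2 --a--> s0
s0 --a--> s2
s2 --c--> s2
s2 --b--> s2
s2 --b--> s2
s2 --b--> s2
s2 --a--> s0
End in state s0, which is an accepting state.

accepted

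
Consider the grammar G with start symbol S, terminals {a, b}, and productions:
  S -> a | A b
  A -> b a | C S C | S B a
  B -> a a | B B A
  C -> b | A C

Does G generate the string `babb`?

yes

S ⇒ Ab ⇒ CSCb ⇒ bSCb ⇒ baCb ⇒ babb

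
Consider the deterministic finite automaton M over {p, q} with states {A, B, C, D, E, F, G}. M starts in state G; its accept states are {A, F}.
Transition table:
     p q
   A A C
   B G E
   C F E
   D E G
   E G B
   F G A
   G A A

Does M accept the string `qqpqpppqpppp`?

accepted

G --q--> A
A --q--> C
C --p--> F
F --q--> A
A --p--> A
A --p--> A
A --p--> A
A --q--> C
C --p--> F
F --p--> G
G --p--> A
A --p--> A
End in state A, which is an accepting state.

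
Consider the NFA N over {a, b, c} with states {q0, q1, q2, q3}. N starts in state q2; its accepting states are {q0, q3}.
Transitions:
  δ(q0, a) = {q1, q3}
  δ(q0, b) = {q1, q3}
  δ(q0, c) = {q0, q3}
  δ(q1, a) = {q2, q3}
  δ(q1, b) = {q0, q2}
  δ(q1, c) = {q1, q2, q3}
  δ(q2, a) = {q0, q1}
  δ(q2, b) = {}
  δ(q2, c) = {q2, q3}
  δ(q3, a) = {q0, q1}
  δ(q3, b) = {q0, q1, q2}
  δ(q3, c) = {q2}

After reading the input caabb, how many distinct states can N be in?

4

Start: {q2}
read c: {q2, q3}
read a: {q0, q1}
read a: {q1, q2, q3}
read b: {q0, q1, q2}
read b: {q0, q1, q2, q3}
Final reachable set {q0, q1, q2, q3} has 4 states.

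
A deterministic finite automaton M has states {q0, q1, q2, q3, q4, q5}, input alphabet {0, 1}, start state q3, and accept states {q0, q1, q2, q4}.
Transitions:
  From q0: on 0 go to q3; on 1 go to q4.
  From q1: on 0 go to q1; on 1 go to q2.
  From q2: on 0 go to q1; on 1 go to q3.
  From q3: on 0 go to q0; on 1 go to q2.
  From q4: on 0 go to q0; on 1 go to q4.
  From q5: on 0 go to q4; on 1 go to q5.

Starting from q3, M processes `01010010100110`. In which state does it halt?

q3 --0--> q0
q0 --1--> q4
q4 --0--> q0
q0 --1--> q4
q4 --0--> q0
q0 --0--> q3
q3 --1--> q2
q2 --0--> q1
q1 --1--> q2
q2 --0--> q1
q1 --0--> q1
q1 --1--> q2
q2 --1--> q3
q3 --0--> q0

q0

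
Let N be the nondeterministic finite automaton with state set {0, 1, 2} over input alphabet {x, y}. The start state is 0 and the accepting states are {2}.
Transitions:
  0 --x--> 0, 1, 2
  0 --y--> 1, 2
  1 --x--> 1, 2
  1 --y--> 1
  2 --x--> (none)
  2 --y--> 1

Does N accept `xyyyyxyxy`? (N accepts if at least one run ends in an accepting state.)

rejected

Start: {0}
read x: {0, 1, 2}
read y: {1, 2}
read y: {1}
read y: {1}
read y: {1}
read x: {1, 2}
read y: {1}
read x: {1, 2}
read y: {1}
Reachable ∩ accepting = {} — empty.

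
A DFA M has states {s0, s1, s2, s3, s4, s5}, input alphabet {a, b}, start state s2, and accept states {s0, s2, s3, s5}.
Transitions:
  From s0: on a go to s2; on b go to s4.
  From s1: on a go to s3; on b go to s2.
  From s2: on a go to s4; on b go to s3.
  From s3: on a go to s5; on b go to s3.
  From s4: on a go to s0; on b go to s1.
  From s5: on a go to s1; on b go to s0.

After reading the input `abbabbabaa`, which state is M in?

s5

s2 --a--> s4
s4 --b--> s1
s1 --b--> s2
s2 --a--> s4
s4 --b--> s1
s1 --b--> s2
s2 --a--> s4
s4 --b--> s1
s1 --a--> s3
s3 --a--> s5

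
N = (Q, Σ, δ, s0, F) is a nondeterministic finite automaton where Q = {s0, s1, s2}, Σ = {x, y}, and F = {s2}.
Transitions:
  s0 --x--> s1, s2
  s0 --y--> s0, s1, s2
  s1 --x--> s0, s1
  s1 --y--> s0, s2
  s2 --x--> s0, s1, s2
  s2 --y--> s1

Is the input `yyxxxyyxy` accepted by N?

Start: {s0}
read y: {s0, s1, s2}
read y: {s0, s1, s2}
read x: {s0, s1, s2}
read x: {s0, s1, s2}
read x: {s0, s1, s2}
read y: {s0, s1, s2}
read y: {s0, s1, s2}
read x: {s0, s1, s2}
read y: {s0, s1, s2}
Reachable ∩ accepting = {s2} — nonempty.

accepted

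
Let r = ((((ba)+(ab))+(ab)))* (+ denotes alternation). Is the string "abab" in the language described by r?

Split into 2 pieces ab · ab; each matches (((ba)+(ab))+(ab)).

yes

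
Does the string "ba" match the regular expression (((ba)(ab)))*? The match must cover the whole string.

no

ba cannot be split into zero or more pieces each matching ((ba)(ab)).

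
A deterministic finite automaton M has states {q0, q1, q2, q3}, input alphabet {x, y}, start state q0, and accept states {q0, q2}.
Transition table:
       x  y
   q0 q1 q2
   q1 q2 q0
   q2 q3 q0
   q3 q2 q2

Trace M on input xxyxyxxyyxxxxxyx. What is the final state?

q0 --x--> q1
q1 --x--> q2
q2 --y--> q0
q0 --x--> q1
q1 --y--> q0
q0 --x--> q1
q1 --x--> q2
q2 --y--> q0
q0 --y--> q2
q2 --x--> q3
q3 --x--> q2
q2 --x--> q3
q3 --x--> q2
q2 --x--> q3
q3 --y--> q2
q2 --x--> q3

q3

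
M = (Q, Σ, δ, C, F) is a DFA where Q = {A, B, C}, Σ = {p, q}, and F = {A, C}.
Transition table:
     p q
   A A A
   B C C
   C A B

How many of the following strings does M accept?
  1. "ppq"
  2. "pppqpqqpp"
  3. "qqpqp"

"ppq": accepted
"pppqpqqpp": accepted
"qqpqp": accepted

3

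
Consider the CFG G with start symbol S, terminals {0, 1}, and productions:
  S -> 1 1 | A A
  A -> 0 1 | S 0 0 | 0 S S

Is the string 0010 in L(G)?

no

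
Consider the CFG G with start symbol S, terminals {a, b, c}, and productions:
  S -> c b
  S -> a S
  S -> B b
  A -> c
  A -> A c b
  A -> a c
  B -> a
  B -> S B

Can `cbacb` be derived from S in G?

no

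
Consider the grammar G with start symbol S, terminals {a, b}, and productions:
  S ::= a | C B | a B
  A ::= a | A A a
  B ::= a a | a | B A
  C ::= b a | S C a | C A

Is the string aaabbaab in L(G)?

no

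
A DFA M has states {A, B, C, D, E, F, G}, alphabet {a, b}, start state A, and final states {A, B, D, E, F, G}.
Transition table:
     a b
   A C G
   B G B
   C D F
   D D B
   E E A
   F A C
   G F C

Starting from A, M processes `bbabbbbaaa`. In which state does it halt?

A --b--> G
G --b--> C
C --a--> D
D --b--> B
B --b--> B
B --b--> B
B --b--> B
B --a--> G
G --a--> F
F --a--> A

A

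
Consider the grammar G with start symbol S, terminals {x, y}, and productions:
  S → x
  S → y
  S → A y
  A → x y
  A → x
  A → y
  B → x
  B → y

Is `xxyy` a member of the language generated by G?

no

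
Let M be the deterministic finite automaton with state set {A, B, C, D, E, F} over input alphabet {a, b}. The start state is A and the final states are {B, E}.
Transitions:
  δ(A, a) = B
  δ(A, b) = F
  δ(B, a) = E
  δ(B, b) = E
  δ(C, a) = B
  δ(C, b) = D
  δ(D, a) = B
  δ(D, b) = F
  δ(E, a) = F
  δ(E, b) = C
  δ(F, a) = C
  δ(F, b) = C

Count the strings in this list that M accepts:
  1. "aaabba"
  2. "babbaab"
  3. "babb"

2

"aaabba": accepted
"babbaab": accepted
"babb": rejected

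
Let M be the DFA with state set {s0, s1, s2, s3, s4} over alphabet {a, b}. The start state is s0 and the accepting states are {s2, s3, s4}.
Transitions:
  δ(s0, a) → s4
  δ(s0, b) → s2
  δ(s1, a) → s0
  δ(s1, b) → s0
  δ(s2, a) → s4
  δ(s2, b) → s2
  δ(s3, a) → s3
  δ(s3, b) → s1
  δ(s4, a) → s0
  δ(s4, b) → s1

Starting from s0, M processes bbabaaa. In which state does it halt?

s0 --b--> s2
s2 --b--> s2
s2 --a--> s4
s4 --b--> s1
s1 --a--> s0
s0 --a--> s4
s4 --a--> s0

s0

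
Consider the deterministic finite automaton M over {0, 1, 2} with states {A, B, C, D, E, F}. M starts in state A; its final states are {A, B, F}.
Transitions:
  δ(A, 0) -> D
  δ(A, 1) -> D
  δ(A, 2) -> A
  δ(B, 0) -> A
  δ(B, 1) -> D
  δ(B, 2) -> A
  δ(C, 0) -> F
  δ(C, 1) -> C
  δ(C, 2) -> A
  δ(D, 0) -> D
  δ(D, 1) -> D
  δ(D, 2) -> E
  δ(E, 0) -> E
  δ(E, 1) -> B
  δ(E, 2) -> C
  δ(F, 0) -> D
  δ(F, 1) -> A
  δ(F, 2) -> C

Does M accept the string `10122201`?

A --1--> D
D --0--> D
D --1--> D
D --2--> E
E --2--> C
C --2--> A
A --0--> D
D --1--> D
End in state D, which is not an accepting state.

rejected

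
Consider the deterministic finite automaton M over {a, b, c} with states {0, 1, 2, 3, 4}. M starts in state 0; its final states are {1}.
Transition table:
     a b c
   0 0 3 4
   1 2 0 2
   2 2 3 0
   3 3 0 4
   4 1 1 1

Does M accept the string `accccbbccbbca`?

0 --a--> 0
0 --c--> 4
4 --c--> 1
1 --c--> 2
2 --c--> 0
0 --b--> 3
3 --b--> 0
0 --c--> 4
4 --c--> 1
1 --b--> 0
0 --b--> 3
3 --c--> 4
4 --a--> 1
End in state 1, which is an accepting state.

accepted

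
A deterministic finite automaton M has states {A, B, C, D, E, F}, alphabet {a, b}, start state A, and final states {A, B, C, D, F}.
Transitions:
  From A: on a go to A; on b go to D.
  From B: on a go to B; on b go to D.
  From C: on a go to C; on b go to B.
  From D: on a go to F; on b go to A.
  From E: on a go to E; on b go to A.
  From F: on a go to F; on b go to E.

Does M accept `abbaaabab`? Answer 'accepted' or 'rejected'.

rejected

A --a--> A
A --b--> D
D --b--> A
A --a--> A
A --a--> A
A --a--> A
A --b--> D
D --a--> F
F --b--> E
End in state E, which is not an accepting state.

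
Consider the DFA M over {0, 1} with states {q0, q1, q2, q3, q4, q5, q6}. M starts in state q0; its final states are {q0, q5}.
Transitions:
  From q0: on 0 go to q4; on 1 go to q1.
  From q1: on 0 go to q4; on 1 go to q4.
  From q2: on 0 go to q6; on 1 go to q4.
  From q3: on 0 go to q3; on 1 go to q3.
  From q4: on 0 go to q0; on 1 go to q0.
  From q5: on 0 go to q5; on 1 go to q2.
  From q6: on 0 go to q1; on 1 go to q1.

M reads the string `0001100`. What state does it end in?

q0

q0 --0--> q4
q4 --0--> q0
q0 --0--> q4
q4 --1--> q0
q0 --1--> q1
q1 --0--> q4
q4 --0--> q0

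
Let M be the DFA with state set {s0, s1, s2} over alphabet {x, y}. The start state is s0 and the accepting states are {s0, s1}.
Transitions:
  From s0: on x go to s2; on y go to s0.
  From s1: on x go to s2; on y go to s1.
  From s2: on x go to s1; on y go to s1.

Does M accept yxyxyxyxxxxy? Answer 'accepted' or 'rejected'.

accepted

s0 --y--> s0
s0 --x--> s2
s2 --y--> s1
s1 --x--> s2
s2 --y--> s1
s1 --x--> s2
s2 --y--> s1
s1 --x--> s2
s2 --x--> s1
s1 --x--> s2
s2 --x--> s1
s1 --y--> s1
End in state s1, which is an accepting state.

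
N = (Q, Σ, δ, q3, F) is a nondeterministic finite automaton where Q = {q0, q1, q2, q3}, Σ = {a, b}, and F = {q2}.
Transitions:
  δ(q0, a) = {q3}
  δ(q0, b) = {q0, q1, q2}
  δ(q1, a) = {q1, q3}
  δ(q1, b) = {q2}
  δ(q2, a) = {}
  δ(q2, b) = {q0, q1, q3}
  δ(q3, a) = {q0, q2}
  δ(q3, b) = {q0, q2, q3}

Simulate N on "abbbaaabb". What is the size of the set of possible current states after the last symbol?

4

Start: {q3}
read a: {q0, q2}
read b: {q0, q1, q2, q3}
read b: {q0, q1, q2, q3}
read b: {q0, q1, q2, q3}
read a: {q0, q1, q2, q3}
read a: {q0, q1, q2, q3}
read a: {q0, q1, q2, q3}
read b: {q0, q1, q2, q3}
read b: {q0, q1, q2, q3}
Final reachable set {q0, q1, q2, q3} has 4 states.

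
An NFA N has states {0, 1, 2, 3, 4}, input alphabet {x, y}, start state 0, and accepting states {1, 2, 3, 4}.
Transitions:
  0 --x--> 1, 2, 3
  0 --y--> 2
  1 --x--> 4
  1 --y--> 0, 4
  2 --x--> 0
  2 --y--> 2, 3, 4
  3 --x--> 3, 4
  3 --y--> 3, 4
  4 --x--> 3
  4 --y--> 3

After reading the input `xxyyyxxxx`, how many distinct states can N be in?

Start: {0}
read x: {1, 2, 3}
read x: {0, 3, 4}
read y: {2, 3, 4}
read y: {2, 3, 4}
read y: {2, 3, 4}
read x: {0, 3, 4}
read x: {1, 2, 3, 4}
read x: {0, 3, 4}
read x: {1, 2, 3, 4}
Final reachable set {1, 2, 3, 4} has 4 states.

4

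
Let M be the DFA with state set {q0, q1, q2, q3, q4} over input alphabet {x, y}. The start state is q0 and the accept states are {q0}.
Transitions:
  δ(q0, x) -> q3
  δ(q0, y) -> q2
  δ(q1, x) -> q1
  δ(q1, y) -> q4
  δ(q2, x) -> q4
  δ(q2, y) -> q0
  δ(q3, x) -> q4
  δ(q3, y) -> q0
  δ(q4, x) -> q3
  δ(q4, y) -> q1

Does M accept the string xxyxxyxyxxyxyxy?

q0 --x--> q3
q3 --x--> q4
q4 --y--> q1
q1 --x--> q1
q1 --x--> q1
q1 --y--> q4
q4 --x--> q3
q3 --y--> q0
q0 --x--> q3
q3 --x--> q4
q4 --y--> q1
q1 --x--> q1
q1 --y--> q4
q4 --x--> q3
q3 --y--> q0
End in state q0, which is an accepting state.

accepted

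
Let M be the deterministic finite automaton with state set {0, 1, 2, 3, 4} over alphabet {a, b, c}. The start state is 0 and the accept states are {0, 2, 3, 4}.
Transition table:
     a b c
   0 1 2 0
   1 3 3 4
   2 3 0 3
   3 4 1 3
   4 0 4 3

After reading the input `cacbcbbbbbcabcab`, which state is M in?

0 --c--> 0
0 --a--> 1
1 --c--> 4
4 --b--> 4
4 --c--> 3
3 --b--> 1
1 --b--> 3
3 --b--> 1
1 --b--> 3
3 --b--> 1
1 --c--> 4
4 --a--> 0
0 --b--> 2
2 --c--> 3
3 --a--> 4
4 --b--> 4

4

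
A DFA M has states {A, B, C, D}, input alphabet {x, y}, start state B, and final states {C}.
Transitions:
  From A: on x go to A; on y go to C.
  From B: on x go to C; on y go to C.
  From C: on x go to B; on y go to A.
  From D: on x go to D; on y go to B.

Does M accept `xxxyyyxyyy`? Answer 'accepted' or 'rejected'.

B --x--> C
C --x--> B
B --x--> C
C --y--> A
A --y--> C
C --y--> A
A --x--> A
A --y--> C
C --y--> A
A --y--> C
End in state C, which is an accepting state.

accepted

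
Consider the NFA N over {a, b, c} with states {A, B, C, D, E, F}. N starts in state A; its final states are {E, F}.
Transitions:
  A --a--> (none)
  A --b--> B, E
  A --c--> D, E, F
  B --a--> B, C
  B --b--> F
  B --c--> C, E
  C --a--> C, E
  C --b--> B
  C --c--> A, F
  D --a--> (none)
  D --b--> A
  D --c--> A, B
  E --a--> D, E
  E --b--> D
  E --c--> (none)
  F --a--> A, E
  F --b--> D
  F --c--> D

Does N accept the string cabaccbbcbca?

accepted

Start: {A}
read c: {D, E, F}
read a: {A, D, E}
read b: {A, B, D, E}
read a: {B, C, D, E}
read c: {A, B, C, E, F}
read c: {A, C, D, E, F}
read b: {A, B, D, E}
read b: {A, B, D, E, F}
read c: {A, B, C, D, E, F}
read b: {A, B, D, E, F}
read c: {A, B, C, D, E, F}
read a: {A, B, C, D, E}
Reachable ∩ accepting = {E} — nonempty.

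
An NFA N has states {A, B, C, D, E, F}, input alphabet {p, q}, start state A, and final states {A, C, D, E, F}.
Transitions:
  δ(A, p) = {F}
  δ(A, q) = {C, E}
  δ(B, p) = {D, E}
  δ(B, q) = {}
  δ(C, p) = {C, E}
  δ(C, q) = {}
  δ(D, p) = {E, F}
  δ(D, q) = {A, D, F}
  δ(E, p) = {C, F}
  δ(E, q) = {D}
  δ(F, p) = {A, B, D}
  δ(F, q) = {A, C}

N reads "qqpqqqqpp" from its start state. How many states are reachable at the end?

6

Start: {A}
read q: {C, E}
read q: {D}
read p: {E, F}
read q: {A, C, D}
read q: {A, C, D, E, F}
read q: {A, C, D, E, F}
read q: {A, C, D, E, F}
read p: {A, B, C, D, E, F}
read p: {A, B, C, D, E, F}
Final reachable set {A, B, C, D, E, F} has 6 states.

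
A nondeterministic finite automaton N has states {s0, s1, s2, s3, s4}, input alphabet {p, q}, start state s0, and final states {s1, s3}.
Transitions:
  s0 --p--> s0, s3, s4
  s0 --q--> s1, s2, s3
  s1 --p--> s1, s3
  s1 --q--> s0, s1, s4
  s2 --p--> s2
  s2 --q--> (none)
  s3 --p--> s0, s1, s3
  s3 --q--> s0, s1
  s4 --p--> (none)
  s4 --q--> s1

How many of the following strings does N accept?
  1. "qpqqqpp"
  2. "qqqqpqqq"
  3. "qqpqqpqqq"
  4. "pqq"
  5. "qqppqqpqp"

"qpqqqpp": accepted
"qqqqpqqq": accepted
"qqpqqpqqq": accepted
"pqq": accepted
"qqppqqpqp": accepted

5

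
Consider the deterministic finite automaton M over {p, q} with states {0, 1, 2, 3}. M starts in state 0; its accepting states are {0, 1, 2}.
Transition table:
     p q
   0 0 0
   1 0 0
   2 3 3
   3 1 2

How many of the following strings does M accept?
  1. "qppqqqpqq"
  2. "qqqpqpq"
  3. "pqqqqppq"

"qppqqqpqq": accepted
"qqqpqpq": accepted
"pqqqqppq": accepted

3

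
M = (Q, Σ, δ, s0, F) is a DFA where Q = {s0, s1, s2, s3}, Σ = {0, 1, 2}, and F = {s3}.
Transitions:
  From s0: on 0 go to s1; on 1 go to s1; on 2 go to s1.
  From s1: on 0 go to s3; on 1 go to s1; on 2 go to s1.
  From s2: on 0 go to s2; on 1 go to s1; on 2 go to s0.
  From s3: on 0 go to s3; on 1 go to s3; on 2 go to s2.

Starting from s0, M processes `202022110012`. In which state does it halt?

s0 --2--> s1
s1 --0--> s3
s3 --2--> s2
s2 --0--> s2
s2 --2--> s0
s0 --2--> s1
s1 --1--> s1
s1 --1--> s1
s1 --0--> s3
s3 --0--> s3
s3 --1--> s3
s3 --2--> s2

s2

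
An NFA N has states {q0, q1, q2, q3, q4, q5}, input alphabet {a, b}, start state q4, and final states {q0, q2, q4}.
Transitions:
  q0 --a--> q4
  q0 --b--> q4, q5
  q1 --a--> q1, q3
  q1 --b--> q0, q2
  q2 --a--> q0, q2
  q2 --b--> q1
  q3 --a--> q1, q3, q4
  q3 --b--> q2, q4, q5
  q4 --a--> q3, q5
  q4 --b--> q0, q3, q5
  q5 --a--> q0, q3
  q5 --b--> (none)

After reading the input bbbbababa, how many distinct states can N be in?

6

Start: {q4}
read b: {q0, q3, q5}
read b: {q2, q4, q5}
read b: {q0, q1, q3, q5}
read b: {q0, q2, q4, q5}
read a: {q0, q2, q3, q4, q5}
read b: {q0, q1, q2, q3, q4, q5}
read a: {q0, q1, q2, q3, q4, q5}
read b: {q0, q1, q2, q3, q4, q5}
read a: {q0, q1, q2, q3, q4, q5}
Final reachable set {q0, q1, q2, q3, q4, q5} has 6 states.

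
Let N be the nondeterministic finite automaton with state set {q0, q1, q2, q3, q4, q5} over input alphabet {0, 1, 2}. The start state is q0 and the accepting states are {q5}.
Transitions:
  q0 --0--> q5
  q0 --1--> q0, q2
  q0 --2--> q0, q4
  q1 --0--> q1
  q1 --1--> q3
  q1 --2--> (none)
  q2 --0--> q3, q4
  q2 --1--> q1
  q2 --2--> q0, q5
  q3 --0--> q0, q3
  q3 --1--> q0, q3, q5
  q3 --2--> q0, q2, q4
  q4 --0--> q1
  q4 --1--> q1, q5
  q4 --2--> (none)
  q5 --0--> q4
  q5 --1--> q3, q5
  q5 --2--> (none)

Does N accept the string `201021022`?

accepted

Start: {q0}
read 2: {q0, q4}
read 0: {q1, q5}
read 1: {q3, q5}
read 0: {q0, q3, q4}
read 2: {q0, q2, q4}
read 1: {q0, q1, q2, q5}
read 0: {q1, q3, q4, q5}
read 2: {q0, q2, q4}
read 2: {q0, q4, q5}
Reachable ∩ accepting = {q5} — nonempty.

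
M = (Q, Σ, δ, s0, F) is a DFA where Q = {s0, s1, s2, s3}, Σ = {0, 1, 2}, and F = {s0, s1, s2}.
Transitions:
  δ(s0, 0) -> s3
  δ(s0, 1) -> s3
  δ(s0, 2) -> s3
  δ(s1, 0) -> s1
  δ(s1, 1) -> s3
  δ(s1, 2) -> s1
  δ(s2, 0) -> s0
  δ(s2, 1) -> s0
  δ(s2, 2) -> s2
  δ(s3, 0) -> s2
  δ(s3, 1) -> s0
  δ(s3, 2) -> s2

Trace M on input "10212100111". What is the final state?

s0 --1--> s3
s3 --0--> s2
s2 --2--> s2
s2 --1--> s0
s0 --2--> s3
s3 --1--> s0
s0 --0--> s3
s3 --0--> s2
s2 --1--> s0
s0 --1--> s3
s3 --1--> s0

s0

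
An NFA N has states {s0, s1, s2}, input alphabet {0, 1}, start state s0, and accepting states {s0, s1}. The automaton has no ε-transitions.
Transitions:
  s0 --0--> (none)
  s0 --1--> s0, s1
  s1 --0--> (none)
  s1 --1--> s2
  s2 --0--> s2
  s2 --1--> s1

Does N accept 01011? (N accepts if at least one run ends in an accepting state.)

Start: {s0}
read 0: {}
The reachable set is empty and stays empty for the remaining 4 symbols.
Reachable ∩ accepting = {} — empty.

rejected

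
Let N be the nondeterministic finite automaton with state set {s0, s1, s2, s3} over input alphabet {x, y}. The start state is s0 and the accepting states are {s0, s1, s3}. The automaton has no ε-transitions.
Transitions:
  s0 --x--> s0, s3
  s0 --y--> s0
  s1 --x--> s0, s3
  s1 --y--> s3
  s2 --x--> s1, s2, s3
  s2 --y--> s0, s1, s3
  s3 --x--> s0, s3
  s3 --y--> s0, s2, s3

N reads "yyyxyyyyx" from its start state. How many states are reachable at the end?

4

Start: {s0}
read y: {s0}
read y: {s0}
read y: {s0}
read x: {s0, s3}
read y: {s0, s2, s3}
read y: {s0, s1, s2, s3}
read y: {s0, s1, s2, s3}
read y: {s0, s1, s2, s3}
read x: {s0, s1, s2, s3}
Final reachable set {s0, s1, s2, s3} has 4 states.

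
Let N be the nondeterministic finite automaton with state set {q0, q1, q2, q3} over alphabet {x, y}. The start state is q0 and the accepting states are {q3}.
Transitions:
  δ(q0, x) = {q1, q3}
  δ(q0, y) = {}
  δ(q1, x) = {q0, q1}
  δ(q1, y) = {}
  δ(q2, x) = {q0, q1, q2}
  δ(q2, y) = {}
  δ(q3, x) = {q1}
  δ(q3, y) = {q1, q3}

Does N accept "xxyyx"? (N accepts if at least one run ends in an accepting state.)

Start: {q0}
read x: {q1, q3}
read x: {q0, q1}
read y: {}
The reachable set is empty and stays empty for the remaining 2 symbols.
Reachable ∩ accepting = {} — empty.

rejected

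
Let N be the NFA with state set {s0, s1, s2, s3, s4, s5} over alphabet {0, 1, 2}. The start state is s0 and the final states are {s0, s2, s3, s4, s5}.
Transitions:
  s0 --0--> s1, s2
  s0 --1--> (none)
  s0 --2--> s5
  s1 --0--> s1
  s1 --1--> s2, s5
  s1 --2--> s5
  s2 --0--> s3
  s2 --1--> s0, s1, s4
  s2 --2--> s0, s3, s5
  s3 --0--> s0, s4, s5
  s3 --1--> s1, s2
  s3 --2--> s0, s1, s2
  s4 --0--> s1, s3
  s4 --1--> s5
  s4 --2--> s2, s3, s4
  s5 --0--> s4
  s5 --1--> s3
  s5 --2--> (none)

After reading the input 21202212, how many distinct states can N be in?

Start: {s0}
read 2: {s5}
read 1: {s3}
read 2: {s0, s1, s2}
read 0: {s1, s2, s3}
read 2: {s0, s1, s2, s3, s5}
read 2: {s0, s1, s2, s3, s5}
read 1: {s0, s1, s2, s3, s4, s5}
read 2: {s0, s1, s2, s3, s4, s5}
Final reachable set {s0, s1, s2, s3, s4, s5} has 6 states.

6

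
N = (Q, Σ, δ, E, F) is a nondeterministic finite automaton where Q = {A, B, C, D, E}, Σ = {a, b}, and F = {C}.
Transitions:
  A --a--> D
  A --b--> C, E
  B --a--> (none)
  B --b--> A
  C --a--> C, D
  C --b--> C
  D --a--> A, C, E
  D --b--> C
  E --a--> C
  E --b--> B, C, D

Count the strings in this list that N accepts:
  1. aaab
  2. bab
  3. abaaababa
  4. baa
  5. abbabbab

aaab: accepted
bab: accepted
abaaababa: accepted
baa: accepted
abbabbab: accepted

5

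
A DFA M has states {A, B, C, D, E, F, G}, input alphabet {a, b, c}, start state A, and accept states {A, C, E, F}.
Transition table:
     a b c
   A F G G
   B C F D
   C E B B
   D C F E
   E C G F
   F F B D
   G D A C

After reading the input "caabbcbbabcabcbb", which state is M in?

A --c--> G
G --a--> D
D --a--> C
C --b--> B
B --b--> F
F --c--> D
D --b--> F
F --b--> B
B --a--> C
C --b--> B
B --c--> D
D --a--> C
C --b--> B
B --c--> D
D --b--> F
F --b--> B

B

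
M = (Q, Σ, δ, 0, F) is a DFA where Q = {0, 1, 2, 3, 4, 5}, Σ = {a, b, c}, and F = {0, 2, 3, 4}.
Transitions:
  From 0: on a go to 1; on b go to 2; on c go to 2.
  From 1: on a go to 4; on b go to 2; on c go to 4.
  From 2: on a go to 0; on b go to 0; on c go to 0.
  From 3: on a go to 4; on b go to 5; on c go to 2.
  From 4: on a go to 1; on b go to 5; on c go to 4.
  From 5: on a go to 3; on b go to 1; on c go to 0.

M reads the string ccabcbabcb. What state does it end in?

0 --c--> 2
2 --c--> 0
0 --a--> 1
1 --b--> 2
2 --c--> 0
0 --b--> 2
2 --a--> 0
0 --b--> 2
2 --c--> 0
0 --b--> 2

2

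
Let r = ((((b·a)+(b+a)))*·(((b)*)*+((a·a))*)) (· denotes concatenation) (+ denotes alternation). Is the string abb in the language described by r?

yes

Split as a·bb: (((b·a)+(b+a)))* matches a and (((b)*)*+((a·a))*) matches bb.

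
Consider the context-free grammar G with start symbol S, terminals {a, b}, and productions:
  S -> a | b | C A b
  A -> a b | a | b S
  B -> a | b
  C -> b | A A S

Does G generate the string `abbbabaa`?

no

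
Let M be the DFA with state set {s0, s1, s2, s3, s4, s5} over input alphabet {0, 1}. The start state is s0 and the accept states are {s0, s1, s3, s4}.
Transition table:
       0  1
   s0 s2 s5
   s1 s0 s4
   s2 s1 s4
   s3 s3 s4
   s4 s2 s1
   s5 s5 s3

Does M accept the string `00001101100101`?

accepted

s0 --0--> s2
s2 --0--> s1
s1 --0--> s0
s0 --0--> s2
s2 --1--> s4
s4 --1--> s1
s1 --0--> s0
s0 --1--> s5
s5 --1--> s3
s3 --0--> s3
s3 --0--> s3
s3 --1--> s4
s4 --0--> s2
s2 --1--> s4
End in state s4, which is an accepting state.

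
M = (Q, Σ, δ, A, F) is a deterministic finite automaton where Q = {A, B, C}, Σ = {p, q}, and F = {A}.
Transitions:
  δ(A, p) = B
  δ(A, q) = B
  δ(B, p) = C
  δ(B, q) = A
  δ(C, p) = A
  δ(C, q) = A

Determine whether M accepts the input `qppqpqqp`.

A --q--> B
B --p--> C
C --p--> A
A --q--> B
B --p--> C
C --q--> A
A --q--> B
B --p--> C
End in state C, which is not an accepting state.

rejected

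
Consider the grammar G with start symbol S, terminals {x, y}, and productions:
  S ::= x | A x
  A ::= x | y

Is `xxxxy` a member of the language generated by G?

no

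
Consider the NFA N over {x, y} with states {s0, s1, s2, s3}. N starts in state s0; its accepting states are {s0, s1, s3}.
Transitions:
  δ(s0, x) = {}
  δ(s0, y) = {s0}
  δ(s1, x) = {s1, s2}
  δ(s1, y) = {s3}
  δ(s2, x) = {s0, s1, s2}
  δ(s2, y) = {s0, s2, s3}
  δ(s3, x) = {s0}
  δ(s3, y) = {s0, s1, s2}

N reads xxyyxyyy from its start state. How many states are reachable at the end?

Start: {s0}
read x: {}
The reachable set is empty and stays empty for the remaining 7 symbols.
Final reachable set {} has 0 states.

0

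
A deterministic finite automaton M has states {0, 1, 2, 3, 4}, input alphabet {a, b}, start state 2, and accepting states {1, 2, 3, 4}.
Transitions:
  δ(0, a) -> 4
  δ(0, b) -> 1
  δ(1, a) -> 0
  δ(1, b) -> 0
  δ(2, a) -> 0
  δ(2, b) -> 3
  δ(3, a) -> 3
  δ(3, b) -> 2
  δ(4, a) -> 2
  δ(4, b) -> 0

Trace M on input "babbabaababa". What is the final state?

2 --b--> 3
3 --a--> 3
3 --b--> 2
2 --b--> 3
3 --a--> 3
3 --b--> 2
2 --a--> 0
0 --a--> 4
4 --b--> 0
0 --a--> 4
4 --b--> 0
0 --a--> 4

4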